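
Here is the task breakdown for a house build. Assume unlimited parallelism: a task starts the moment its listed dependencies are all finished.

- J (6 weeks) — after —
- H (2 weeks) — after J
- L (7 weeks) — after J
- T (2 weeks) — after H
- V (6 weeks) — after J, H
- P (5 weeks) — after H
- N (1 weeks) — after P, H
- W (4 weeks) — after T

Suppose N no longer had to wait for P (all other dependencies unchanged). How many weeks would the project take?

14

With the dependency in place, J→H→T→W = 6+2+2+4 = 14 sets the finish at 14 weeks.
Without P→N, N's earliest start moves from 13 to 8.
After: J→H→T→W = 6+2+2+4 = 14 → 14 weeks.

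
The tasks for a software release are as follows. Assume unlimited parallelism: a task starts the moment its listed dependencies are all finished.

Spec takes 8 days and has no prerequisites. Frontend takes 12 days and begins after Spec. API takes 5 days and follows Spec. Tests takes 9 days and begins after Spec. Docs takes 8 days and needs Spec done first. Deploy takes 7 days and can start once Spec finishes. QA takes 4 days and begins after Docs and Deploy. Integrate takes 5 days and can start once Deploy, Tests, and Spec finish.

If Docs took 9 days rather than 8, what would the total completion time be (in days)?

22

The binding path is Spec→Tests→Integrate = 8+9+5 = 22; finish at 22 days.
Docs is off the critical path — its longest chain is 20 days, giving 2 of slack.
No other chain overtakes it, so the finish is 22 days.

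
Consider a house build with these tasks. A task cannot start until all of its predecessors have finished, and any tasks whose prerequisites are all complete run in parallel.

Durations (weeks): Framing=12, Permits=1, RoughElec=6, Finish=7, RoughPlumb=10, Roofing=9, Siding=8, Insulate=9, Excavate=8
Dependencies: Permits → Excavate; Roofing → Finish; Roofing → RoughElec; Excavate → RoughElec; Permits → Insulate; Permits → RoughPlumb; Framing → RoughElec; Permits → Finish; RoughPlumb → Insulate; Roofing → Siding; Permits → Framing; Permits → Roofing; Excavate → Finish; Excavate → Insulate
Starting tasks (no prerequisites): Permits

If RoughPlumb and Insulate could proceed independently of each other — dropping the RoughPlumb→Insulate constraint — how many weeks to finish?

With the dependency in place, Permits→RoughPlumb→Insulate = 1+10+9 = 20 sets the finish at 20 weeks.
Without RoughPlumb→Insulate, Insulate's earliest start moves from 11 to 9.
New critical path: Permits→Framing→RoughElec = 1+12+6 = 19 ⇒ 19 weeks.

19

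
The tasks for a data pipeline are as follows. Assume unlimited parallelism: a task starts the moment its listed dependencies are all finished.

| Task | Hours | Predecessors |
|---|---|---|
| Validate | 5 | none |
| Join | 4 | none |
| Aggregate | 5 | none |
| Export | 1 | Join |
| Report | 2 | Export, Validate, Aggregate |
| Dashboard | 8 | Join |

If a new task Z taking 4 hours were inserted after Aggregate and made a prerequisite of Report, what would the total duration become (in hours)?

Originally the plan takes 12 hours.
With Z inserted, Report now waits for max(Export, Validate, Aggregate, Z).
New critical path: Join→Dashboard = 4+8 = 12 ⇒ 12 hours.

12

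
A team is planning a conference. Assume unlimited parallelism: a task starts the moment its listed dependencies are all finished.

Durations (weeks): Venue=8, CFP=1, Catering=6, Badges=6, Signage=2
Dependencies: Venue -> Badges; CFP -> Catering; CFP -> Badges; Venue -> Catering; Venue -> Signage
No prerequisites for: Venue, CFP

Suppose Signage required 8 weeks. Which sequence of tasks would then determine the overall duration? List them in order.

Venue, Signage

The binding path is Venue→Catering = 8+6 = 14; finish at 14 weeks.
The longest path through Signage is only 10 weeks, so Signage has float 4.
Now Venue→Signage = 8+8 = 16 is longest, so the finish becomes 16 weeks.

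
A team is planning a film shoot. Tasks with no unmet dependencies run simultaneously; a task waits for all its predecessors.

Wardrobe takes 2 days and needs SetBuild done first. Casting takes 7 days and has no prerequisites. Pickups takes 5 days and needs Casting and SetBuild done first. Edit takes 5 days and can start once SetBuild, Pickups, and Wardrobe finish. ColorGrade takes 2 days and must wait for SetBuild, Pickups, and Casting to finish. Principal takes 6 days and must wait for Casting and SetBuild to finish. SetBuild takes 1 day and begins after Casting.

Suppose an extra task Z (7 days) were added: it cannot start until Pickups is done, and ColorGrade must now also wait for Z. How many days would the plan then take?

22

Originally the plan takes 18 days.
With Z inserted, ColorGrade now waits for max(SetBuild, Pickups, Casting, Z).
New critical path: Casting→SetBuild→Pickups→Z→ColorGrade = 7+1+5+7+2 = 22 ⇒ 22 days.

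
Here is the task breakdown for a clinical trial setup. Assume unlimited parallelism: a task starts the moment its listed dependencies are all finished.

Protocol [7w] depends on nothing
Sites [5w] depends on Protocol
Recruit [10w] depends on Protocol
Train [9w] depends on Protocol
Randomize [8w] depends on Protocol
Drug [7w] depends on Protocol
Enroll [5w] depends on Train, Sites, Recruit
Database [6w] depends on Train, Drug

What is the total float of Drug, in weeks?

Critical path: Protocol→Recruit→Enroll = 7+10+5 = 22, so the finish is 22 weeks.
Longest path through Drug: 20 weeks (earliest finish 14, latest finish 16).
Slack of Drug = 9 − 7 = 2 weeks.

2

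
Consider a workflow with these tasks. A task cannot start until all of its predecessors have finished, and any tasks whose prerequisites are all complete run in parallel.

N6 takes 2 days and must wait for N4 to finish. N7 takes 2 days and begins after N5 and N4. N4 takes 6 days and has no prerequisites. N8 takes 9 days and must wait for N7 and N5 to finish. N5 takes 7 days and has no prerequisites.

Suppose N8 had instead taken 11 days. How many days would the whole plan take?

20

As given, the longest chain is N5→N7→N8 = 7+2+9 = 18, so the finish is 18 days.
N8 lies on that path, so at 11 days the path becomes 20 days.
That remains the longest chain; total 20 days.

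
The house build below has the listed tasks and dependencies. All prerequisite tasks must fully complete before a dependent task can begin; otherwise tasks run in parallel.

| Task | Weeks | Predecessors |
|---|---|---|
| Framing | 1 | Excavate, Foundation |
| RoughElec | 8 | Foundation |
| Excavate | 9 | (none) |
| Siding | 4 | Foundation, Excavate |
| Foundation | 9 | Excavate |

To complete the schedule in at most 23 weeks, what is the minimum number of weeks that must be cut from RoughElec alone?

Current finish: 26 weeks; target: 23.
RoughElec is on every critical path, so each week cut from RoughElec cuts the finish by one (this holds down to a finish of 22).
Need 26 − 23 = 3 weeks off RoughElec → RoughElec becomes 5 weeks, finish becomes 23.

3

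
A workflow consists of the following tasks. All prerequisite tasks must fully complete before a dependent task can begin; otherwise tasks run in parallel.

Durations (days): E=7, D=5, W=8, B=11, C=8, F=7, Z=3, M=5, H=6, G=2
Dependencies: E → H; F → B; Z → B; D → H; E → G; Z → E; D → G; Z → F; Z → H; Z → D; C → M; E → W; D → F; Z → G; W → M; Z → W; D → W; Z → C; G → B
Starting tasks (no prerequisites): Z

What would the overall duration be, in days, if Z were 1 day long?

As given, the longest chain is Z→D→F→B = 3+5+7+11 = 26, so the finish is 26 days.
Since Z is critical, the -2 change carries straight to that chain (now 24 days).
The critical path is still Z→D→F→B; finish is now 24 days.

24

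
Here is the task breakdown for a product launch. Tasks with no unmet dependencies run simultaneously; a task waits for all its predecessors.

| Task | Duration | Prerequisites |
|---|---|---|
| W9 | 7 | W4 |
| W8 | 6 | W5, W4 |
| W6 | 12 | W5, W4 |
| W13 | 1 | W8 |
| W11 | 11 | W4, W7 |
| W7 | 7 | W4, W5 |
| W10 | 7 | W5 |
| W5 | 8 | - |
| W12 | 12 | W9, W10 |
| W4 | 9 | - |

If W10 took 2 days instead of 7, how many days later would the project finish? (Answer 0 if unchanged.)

0

Baseline: W4→W9→W12 = 9+7+12 = 28 → 28 days.
W10 has 1 day of float (longest path through it is 27).
The critical path is still W4→W9→W12; finish is now 28 days.
Change in finish: 28 − 28 = +0 days.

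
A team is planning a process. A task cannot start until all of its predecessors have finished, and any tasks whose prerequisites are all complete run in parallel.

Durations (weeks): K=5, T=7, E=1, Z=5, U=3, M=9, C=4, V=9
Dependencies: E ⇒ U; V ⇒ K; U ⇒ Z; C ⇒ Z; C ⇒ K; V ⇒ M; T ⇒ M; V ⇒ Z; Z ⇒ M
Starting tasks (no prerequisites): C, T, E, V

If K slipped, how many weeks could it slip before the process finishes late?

9

Critical path: V→Z→M = 9+5+9 = 23, so the finish is 23 weeks.
Longest path through K: 14 weeks (earliest finish 14, latest finish 23).
Slack of K = 18 − 9 = 9 weeks.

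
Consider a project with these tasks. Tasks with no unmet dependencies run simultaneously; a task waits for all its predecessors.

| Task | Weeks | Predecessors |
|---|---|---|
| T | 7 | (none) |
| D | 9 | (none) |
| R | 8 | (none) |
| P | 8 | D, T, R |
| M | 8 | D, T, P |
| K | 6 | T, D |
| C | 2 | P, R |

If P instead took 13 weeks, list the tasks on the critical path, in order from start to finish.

D, P, M

Actual critical path: D→P→M = 9+8+8 = 25 ⇒ 25 weeks.
P is on the critical path; changing it to 13 makes that path 30 weeks.
That remains the longest chain; total 30 weeks.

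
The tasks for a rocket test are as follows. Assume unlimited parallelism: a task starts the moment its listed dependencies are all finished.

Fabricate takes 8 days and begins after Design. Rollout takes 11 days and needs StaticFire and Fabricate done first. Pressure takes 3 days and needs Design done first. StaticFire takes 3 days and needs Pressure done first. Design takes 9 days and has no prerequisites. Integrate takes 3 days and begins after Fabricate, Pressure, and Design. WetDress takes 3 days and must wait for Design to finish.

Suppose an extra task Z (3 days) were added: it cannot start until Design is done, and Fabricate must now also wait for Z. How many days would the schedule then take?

Originally the schedule takes 28 days.
With Z inserted, Fabricate now waits for max(Design, Z).
New critical path: Design→Z→Fabricate→Rollout = 9+3+8+11 = 31 ⇒ 31 days.

31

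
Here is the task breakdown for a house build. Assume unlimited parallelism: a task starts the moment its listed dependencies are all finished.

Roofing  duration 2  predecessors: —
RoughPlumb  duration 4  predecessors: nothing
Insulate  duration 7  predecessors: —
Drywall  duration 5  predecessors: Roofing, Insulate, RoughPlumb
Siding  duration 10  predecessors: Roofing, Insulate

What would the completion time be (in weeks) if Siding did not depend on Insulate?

With the dependency in place, Insulate→Siding = 7+10 = 17 sets the finish at 17 weeks.
Without Insulate→Siding, Siding's earliest start moves from 7 to 2.
The longest chain is now Roofing→Siding = 2+10 = 12, so the schedule takes 12 weeks.

12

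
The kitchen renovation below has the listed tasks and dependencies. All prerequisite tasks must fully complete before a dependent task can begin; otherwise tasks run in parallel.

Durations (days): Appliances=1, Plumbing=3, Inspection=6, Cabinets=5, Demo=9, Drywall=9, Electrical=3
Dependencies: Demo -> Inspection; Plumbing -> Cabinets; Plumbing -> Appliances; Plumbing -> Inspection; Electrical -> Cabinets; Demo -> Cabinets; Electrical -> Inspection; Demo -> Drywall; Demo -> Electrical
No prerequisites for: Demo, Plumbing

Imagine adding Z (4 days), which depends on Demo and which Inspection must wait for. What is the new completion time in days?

19

Originally the job takes 18 days.
With Z inserted, Inspection now waits for max(Electrical, Demo, Plumbing, Z).
New critical path: Demo→Z→Inspection = 9+4+6 = 19 ⇒ 19 days.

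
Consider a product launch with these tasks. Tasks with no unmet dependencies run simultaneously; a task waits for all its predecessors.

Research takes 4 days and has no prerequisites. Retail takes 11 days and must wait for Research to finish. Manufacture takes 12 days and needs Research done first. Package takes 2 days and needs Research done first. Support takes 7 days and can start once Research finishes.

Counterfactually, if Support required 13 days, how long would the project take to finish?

The binding path is Research→Manufacture = 4+12 = 16; finish at 16 days.
The longest path through Support is only 11 days, so Support has float 5.
New critical path: Research→Support = 4+13 = 17 ⇒ 17 days.

17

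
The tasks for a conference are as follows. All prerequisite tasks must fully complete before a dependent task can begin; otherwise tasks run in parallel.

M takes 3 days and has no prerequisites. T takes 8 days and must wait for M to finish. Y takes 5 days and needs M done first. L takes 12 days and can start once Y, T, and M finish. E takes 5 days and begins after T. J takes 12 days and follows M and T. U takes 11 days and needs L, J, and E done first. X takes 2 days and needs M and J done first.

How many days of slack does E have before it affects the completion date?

Critical path: M→T→L→U = 3+8+12+11 = 34, so the finish is 34 days.
The longest chain containing E totals 27 days.
Slack of E = 18 − 11 = 7 days.

7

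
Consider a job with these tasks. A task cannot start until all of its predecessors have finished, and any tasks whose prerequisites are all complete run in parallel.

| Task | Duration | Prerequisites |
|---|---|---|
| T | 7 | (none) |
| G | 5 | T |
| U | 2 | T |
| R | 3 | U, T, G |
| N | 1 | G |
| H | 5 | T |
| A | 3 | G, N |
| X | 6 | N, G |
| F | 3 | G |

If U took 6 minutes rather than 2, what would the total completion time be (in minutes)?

The binding path is T→G→N→X = 7+5+1+6 = 19; finish at 19 minutes.
U is off the critical path — its longest chain is 12 minutes, giving 7 of slack.
The critical path is still T→G→N→X; finish is now 19 minutes.

19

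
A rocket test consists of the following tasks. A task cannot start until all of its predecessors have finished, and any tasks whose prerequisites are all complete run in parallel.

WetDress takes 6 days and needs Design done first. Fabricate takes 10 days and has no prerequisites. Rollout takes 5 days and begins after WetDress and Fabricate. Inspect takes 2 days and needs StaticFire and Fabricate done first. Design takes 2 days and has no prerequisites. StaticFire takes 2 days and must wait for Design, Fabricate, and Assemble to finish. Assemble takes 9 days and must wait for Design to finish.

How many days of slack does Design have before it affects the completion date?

Critical path: Design→Assemble→StaticFire→Inspect = 2+9+2+2 = 15, so the finish is 15 days.
Longest path through Design: 15 days (earliest finish 2, latest finish 2).
Float = 15 − 15 = 0.

0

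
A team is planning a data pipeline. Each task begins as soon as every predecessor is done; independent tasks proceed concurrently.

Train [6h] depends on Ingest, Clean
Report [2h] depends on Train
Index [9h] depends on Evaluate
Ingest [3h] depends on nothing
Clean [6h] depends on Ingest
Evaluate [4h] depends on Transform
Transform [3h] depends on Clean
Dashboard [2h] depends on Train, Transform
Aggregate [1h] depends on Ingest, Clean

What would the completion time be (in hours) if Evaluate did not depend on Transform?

17

Original critical path: Ingest→Clean→Transform→Evaluate→Index = 3+6+3+4+9 = 25 ⇒ 25 hours.
Without Transform→Evaluate, Evaluate's earliest start moves from 12 to 0.
The longest chain is now Ingest→Clean→Train→Report = 3+6+6+2 = 17, so the data pipeline takes 17 hours.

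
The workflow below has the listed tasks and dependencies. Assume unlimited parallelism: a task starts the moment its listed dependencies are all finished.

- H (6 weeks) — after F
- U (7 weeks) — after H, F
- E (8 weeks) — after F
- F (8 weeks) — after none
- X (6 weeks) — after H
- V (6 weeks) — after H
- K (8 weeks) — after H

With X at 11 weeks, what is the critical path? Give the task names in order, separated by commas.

F, H, X

As given, the longest chain is F→H→K = 8+6+8 = 22, so the finish is 22 weeks.
X is off the critical path — its longest chain is 20 weeks, giving 2 of slack.
Now F→H→X = 8+6+11 = 25 is longest, so the finish becomes 25 weeks.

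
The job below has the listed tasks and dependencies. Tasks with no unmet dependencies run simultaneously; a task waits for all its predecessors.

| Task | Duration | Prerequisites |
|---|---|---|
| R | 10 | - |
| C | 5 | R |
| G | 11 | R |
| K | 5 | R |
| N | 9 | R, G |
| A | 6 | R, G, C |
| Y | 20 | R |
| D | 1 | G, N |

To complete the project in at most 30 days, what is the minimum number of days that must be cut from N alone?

1

Current finish: 31 days; target: 30.
N is on every critical path, so each day cut from N cuts the finish by one (this holds down to a finish of 30).
Need 31 − 30 = 1 day off N → N becomes 8 days, finish becomes 30.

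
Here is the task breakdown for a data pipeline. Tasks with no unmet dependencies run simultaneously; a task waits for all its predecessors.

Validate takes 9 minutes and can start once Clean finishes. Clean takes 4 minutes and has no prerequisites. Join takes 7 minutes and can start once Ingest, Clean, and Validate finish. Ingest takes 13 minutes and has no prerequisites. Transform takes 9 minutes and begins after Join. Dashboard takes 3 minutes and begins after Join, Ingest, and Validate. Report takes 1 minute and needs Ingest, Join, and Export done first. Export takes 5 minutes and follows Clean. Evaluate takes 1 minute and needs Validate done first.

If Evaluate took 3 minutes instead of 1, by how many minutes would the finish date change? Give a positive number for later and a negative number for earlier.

0

Critical path before the change: Ingest→Join→Transform = 13+7+9 = 29 giving 29 minutes.
The longest path through Evaluate is only 14 minutes, so Evaluate has float 15.
That remains the longest chain; total 29 minutes.
Change in finish: 29 − 29 = +0 minutes.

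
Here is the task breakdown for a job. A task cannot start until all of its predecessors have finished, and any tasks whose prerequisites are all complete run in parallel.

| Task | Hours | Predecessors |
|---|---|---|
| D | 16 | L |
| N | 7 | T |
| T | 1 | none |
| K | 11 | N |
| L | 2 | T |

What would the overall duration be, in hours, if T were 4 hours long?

Baseline: T→N→K = 1+7+11 = 19 → 19 hours.
Since T is critical, the +3 change carries straight to that chain (now 22 hours).
The critical path is still T→N→K; finish is now 22 hours.

22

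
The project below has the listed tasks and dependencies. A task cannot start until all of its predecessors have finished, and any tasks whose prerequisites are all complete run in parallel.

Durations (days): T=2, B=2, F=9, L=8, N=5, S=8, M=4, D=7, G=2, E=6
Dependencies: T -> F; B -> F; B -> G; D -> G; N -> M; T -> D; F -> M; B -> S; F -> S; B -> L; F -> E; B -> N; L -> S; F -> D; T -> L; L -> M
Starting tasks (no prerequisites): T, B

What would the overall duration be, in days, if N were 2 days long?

20

The binding path is T→F→D→G = 2+9+7+2 = 20; finish at 20 days.
The longest path through N is only 11 days, so N has float 9.
No other chain overtakes it, so the finish is 20 days.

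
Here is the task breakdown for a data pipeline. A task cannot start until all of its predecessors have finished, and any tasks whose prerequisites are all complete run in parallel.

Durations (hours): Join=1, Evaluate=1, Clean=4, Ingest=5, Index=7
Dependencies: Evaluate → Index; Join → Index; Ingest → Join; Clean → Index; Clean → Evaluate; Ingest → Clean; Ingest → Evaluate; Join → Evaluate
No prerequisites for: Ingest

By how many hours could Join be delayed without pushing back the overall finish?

3

Critical path: Ingest→Clean→Evaluate→Index = 5+4+1+7 = 17, so the finish is 17 hours.
The longest chain containing Join totals 14 hours.
So Join can slip 9 − 6 = 3 hours.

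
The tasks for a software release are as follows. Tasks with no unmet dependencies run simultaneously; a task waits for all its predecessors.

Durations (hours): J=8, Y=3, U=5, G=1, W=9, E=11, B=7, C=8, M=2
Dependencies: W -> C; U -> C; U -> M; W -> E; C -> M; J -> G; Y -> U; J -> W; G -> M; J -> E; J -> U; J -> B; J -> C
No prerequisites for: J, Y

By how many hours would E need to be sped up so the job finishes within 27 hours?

1

Current finish: 28 hours; target: 27.
E is on every critical path, so each hour cut from E cuts the finish by one (this holds down to a finish of 27).
Need 28 − 27 = 1 hour off E → E becomes 10 hours, finish becomes 27.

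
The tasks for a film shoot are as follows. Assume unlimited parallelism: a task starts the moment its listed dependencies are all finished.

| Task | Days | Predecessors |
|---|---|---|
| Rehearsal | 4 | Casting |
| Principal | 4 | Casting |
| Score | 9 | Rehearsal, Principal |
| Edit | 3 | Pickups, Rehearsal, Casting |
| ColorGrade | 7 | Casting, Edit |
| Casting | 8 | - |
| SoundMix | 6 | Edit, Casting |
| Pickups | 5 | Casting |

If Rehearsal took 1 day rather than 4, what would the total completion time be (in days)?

23

Actual critical path: Casting→Pickups→Edit→ColorGrade = 8+5+3+7 = 23 ⇒ 23 days.
The longest path through Rehearsal is only 22 days, so Rehearsal has float 1.
No other chain overtakes it, so the finish is 23 days.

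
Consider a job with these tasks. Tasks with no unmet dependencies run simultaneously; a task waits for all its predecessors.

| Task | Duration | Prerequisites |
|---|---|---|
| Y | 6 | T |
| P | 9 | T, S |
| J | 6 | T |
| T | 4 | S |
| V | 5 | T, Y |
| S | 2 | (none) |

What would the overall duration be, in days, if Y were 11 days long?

22

As given, the longest chain is S→T→Y→V = 2+4+6+5 = 17, so the finish is 17 days.
Y is on the critical path; changing it to 11 makes that path 22 days.
The critical path is still S→T→Y→V; finish is now 22 days.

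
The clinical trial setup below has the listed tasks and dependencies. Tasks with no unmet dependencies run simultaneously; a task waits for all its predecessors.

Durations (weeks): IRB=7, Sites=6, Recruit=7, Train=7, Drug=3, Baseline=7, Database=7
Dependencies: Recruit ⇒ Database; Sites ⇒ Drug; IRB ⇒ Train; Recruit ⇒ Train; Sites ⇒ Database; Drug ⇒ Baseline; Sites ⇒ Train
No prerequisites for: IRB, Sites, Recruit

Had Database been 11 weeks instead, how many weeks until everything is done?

18

Baseline: Sites→Drug→Baseline = 6+3+7 = 16 → 16 weeks.
Database is off the critical path — its longest chain is 14 weeks, giving 2 of slack.
New critical path: Recruit→Database = 7+11 = 18 ⇒ 18 weeks.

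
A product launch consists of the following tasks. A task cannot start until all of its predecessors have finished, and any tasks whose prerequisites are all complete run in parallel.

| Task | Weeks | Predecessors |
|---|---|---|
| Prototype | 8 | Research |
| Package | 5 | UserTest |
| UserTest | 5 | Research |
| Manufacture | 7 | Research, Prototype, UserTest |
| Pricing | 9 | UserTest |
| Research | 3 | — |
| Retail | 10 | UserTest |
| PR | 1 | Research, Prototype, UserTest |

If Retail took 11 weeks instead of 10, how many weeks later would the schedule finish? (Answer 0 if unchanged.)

1

Actual critical path: Research→UserTest→Retail = 3+5+10 = 18 ⇒ 18 weeks.
Since Retail is critical, the +1 change carries straight to that chain (now 19 weeks).
That remains the longest chain; total 19 weeks.
Change in finish: 19 − 18 = +1 weeks.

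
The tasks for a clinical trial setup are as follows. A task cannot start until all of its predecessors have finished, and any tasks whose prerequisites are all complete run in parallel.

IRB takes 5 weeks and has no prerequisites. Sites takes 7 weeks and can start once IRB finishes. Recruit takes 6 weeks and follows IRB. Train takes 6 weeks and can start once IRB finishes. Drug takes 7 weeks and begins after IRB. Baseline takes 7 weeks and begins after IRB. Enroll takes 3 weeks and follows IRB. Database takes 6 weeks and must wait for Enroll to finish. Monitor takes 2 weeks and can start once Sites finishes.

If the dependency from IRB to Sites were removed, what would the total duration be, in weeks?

14

Before: longest chain IRB→Sites→Monitor = 5+7+2 = 14, finish 14.
Without IRB→Sites, Sites's earliest start moves from 5 to 0.
New critical path: IRB→Enroll→Database = 5+3+6 = 14 ⇒ 14 weeks.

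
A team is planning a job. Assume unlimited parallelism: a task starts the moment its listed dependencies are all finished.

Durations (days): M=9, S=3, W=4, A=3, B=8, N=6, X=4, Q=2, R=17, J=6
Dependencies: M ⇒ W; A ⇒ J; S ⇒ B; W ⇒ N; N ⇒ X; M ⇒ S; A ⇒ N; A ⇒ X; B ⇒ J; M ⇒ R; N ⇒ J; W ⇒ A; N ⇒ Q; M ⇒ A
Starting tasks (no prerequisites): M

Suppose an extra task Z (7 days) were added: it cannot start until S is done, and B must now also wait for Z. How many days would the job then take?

Originally the job takes 28 days.
With Z inserted, B now waits for max(S, Z).
New critical path: M→S→Z→B→J = 9+3+7+8+6 = 33 ⇒ 33 days.

33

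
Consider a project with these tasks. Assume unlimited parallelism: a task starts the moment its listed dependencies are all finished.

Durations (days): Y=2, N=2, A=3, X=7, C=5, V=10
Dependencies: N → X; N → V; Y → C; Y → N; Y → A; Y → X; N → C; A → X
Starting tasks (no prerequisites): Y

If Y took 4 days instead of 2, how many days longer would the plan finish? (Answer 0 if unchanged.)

2

Critical path before the change: Y→N→V = 2+2+10 = 14 giving 14 days.
Y lies on that path, so at 4 days the path becomes 16 days.
That remains the longest chain; total 16 days.
Change in finish: 16 − 14 = +2 days.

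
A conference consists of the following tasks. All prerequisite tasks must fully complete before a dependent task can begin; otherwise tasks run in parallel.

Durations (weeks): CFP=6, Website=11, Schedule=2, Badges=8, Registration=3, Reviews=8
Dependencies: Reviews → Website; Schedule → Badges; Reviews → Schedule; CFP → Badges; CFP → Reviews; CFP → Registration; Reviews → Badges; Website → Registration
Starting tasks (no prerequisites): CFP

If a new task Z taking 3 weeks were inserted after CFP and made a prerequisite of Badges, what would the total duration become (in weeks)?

Originally the project takes 28 weeks.
With Z inserted, Badges now waits for max(Reviews, CFP, Schedule, Z).
New critical path: CFP→Reviews→Website→Registration = 6+8+11+3 = 28 ⇒ 28 weeks.

28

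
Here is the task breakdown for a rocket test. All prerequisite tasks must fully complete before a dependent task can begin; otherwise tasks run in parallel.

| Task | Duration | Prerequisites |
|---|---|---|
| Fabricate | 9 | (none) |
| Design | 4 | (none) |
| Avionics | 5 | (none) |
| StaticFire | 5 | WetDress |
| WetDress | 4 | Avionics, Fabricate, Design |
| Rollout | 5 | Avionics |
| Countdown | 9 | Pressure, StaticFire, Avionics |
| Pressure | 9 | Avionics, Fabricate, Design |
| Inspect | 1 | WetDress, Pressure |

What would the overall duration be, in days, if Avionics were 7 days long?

As given, the longest chain is Fabricate→Pressure→Countdown = 9+9+9 = 27, so the finish is 27 days.
Avionics is off the critical path — its longest chain is 23 days, giving 4 of slack.
The critical path is still Fabricate→Pressure→Countdown; finish is now 27 days.

27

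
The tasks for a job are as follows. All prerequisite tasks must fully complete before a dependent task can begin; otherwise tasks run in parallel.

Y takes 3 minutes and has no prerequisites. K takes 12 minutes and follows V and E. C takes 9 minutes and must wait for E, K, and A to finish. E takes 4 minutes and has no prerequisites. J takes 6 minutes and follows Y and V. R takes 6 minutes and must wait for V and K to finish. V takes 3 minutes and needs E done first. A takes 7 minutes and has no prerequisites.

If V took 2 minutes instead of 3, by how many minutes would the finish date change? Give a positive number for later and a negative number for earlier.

-1

Baseline: E→V→K→C = 4+3+12+9 = 28 → 28 minutes.
V lies on that path, so at 2 minutes the path becomes 27 minutes.
The critical path is still E→V→K→C; finish is now 27 minutes.
Change in finish: 27 − 28 = -1 minutes.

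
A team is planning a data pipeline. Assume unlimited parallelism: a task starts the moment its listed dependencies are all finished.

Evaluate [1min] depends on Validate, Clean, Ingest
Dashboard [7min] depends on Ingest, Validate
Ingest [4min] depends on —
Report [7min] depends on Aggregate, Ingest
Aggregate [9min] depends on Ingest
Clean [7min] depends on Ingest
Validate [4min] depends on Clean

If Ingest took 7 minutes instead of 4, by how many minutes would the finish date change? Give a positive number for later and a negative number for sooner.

3

Critical path before the change: Ingest→Clean→Validate→Dashboard = 4+7+4+7 = 22 giving 22 minutes.
Since Ingest is critical, the +3 change carries straight to that chain (now 25 minutes).
That remains the longest chain; total 25 minutes.
Change in finish: 25 − 22 = +3 minutes.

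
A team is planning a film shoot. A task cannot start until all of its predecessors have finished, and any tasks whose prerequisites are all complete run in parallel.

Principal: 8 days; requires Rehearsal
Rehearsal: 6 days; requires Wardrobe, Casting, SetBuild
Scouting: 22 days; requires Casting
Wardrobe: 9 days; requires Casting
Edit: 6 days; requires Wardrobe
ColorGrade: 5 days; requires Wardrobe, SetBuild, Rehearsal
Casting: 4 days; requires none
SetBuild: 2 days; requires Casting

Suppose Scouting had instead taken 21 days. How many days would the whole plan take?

Baseline: Casting→Wardrobe→Rehearsal→Principal = 4+9+6+8 = 27 → 27 days.
The longest path through Scouting is only 26 days, so Scouting has float 1.
No other chain overtakes it, so the finish is 27 days.

27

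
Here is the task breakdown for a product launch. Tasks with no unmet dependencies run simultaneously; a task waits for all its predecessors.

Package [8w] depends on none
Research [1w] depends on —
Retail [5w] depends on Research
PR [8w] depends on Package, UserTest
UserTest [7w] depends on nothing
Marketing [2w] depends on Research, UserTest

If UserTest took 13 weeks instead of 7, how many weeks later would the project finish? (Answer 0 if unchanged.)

5

The binding path is Package→PR = 8+8 = 16; finish at 16 weeks.
UserTest is off the critical path — its longest chain is 15 weeks, giving 1 of slack.
The binding chain switches to UserTest→PR = 13+8 = 21; finish 21 weeks.
Change in finish: 21 − 16 = +5 weeks.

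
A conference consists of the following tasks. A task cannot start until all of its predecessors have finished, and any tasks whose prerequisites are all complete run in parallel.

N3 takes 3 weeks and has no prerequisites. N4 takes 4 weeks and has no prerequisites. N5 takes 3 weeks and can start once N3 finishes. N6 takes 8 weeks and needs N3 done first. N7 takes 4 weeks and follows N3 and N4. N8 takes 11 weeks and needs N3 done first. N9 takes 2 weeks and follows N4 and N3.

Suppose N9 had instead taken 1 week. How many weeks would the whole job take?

Actual critical path: N3→N8 = 3+11 = 14 ⇒ 14 weeks.
The longest path through N9 is only 6 weeks, so N9 has float 8.
The critical path is still N3→N8; finish is now 14 weeks.

14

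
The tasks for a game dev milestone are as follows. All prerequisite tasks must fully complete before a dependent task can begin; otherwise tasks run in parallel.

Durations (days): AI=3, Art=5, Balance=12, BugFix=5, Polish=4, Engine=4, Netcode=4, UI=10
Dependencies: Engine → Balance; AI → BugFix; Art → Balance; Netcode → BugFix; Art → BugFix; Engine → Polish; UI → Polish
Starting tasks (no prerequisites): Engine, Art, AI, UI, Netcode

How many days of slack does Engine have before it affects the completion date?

Critical path: Art→Balance = 5+12 = 17, so the finish is 17 days.
Longest path through Engine: 16 days (earliest finish 4, latest finish 5).
Float = 17 − 16 = 1.

1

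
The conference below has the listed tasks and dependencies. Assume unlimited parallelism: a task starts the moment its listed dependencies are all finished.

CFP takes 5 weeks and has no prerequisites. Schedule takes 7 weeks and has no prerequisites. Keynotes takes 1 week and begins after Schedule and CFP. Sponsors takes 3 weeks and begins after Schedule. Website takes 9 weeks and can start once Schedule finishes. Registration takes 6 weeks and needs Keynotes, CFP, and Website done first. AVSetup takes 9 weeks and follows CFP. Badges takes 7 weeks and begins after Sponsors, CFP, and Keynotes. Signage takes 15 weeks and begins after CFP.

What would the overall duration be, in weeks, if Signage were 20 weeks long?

Baseline: Schedule→Website→Registration = 7+9+6 = 22 → 22 weeks.
Signage is off the critical path — its longest chain is 20 weeks, giving 2 of slack.
The binding chain switches to CFP→Signage = 5+20 = 25; finish 25 weeks.

25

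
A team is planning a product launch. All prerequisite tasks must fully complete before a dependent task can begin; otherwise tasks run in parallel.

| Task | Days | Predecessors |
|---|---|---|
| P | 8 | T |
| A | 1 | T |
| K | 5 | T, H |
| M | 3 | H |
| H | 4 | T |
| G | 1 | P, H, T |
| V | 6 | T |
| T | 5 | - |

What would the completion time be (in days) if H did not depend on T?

Original critical path: T→H→K = 5+4+5 = 14 ⇒ 14 days.
Without T→H, H's earliest start moves from 5 to 0.
New critical path: T→P→G = 5+8+1 = 14 ⇒ 14 days.

14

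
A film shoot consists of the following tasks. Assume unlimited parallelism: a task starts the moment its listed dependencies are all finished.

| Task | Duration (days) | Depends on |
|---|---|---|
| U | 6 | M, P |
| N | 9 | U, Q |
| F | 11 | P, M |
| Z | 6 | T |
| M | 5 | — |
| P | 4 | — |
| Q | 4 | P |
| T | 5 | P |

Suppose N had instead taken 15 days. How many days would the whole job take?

26

As given, the longest chain is M→U→N = 5+6+9 = 20, so the finish is 20 days.
N is on the critical path; changing it to 15 makes that path 26 days.
No other chain overtakes it, so the finish is 26 days.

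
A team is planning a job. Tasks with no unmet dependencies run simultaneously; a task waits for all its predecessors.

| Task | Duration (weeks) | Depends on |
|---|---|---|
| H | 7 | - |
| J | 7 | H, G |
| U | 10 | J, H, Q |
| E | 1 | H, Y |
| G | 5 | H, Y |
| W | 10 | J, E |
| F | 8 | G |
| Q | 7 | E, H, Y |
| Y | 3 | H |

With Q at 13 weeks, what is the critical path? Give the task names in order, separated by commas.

Critical path before the change: H→Y→G→J→W = 7+3+5+7+10 = 32 giving 32 weeks.
The longest path through Q is only 28 weeks, so Q has float 4.
Now H→Y→E→Q→U = 7+3+1+13+10 = 34 is longest, so the finish becomes 34 weeks.

H, Y, E, Q, U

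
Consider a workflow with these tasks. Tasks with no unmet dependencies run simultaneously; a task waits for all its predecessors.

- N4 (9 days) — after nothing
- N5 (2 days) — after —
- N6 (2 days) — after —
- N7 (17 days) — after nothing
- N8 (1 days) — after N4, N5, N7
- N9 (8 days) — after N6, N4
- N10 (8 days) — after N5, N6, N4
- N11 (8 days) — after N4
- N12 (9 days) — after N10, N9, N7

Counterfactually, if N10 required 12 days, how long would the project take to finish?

30

As given, the longest chain is N4→N10→N12 = 9+8+9 = 26, so the finish is 26 days.
N10 lies on that path, so at 12 days the path becomes 30 days.
That remains the longest chain; total 30 days.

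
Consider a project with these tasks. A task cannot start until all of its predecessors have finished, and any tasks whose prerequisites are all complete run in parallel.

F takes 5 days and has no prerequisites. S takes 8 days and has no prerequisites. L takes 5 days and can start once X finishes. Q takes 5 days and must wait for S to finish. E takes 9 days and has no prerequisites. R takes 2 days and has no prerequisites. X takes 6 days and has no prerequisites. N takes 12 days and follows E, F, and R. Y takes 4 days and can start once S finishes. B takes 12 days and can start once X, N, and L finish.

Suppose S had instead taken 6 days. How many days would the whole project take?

33

Actual critical path: E→N→B = 9+12+12 = 33 ⇒ 33 days.
S is off the critical path — its longest chain is 13 days, giving 20 of slack.
The critical path is still E→N→B; finish is now 33 days.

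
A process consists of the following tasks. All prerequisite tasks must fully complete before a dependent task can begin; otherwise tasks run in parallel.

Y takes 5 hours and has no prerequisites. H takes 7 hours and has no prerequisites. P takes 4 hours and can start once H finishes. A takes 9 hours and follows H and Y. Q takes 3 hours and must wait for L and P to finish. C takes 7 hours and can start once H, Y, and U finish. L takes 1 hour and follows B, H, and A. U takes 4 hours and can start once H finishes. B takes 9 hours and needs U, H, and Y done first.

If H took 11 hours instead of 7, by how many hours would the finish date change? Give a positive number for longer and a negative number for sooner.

As given, the longest chain is H→U→B→L→Q = 7+4+9+1+3 = 24, so the finish is 24 hours.
Since H is critical, the +4 change carries straight to that chain (now 28 hours).
No other chain overtakes it, so the finish is 28 hours.
Change in finish: 28 − 24 = +4 hours.

4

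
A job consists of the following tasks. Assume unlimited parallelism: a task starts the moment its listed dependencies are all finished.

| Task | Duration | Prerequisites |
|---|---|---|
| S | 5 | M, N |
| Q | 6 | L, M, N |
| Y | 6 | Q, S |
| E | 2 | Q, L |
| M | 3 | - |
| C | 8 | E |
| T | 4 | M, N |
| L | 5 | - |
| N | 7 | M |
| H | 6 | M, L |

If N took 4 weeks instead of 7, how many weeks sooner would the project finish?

3

Baseline: M→N→Q→E→C = 3+7+6+2+8 = 26 → 26 weeks.
N lies on that path, so at 4 weeks the path becomes 23 weeks.
No other chain overtakes it, so the finish is 23 weeks.
Change in finish: 23 − 26 = -3 weeks.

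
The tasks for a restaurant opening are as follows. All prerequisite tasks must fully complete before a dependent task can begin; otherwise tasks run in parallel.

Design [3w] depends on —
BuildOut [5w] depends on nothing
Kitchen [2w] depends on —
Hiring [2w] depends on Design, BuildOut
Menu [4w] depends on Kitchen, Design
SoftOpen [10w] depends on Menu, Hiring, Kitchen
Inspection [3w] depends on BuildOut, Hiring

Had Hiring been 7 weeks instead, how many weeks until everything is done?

22

Baseline: BuildOut→Hiring→SoftOpen = 5+2+10 = 17 → 17 weeks.
Hiring lies on that path, so at 7 weeks the path becomes 22 weeks.
That remains the longest chain; total 22 weeks.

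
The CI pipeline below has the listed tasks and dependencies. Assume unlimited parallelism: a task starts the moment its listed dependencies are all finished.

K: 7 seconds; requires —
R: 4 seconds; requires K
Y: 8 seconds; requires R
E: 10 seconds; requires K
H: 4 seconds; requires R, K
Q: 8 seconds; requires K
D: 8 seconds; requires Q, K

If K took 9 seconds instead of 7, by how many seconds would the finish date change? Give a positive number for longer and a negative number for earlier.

2

Baseline: K→Q→D = 7+8+8 = 23 → 23 seconds.
K is on the critical path; changing it to 9 makes that path 25 seconds.
The critical path is still K→Q→D; finish is now 25 seconds.
Change in finish: 25 − 23 = +2 seconds.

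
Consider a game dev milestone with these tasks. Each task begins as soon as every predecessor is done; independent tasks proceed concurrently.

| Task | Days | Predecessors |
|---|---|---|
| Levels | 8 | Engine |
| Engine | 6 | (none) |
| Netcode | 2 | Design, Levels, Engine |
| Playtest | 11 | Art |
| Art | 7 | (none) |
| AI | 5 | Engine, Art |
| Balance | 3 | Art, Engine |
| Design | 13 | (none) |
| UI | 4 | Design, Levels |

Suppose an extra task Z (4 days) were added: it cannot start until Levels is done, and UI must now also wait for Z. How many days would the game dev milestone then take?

Originally the game dev milestone takes 18 days.
With Z inserted, UI now waits for max(Design, Levels, Z).
New critical path: Engine→Levels→Z→UI = 6+8+4+4 = 22 ⇒ 22 days.

22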